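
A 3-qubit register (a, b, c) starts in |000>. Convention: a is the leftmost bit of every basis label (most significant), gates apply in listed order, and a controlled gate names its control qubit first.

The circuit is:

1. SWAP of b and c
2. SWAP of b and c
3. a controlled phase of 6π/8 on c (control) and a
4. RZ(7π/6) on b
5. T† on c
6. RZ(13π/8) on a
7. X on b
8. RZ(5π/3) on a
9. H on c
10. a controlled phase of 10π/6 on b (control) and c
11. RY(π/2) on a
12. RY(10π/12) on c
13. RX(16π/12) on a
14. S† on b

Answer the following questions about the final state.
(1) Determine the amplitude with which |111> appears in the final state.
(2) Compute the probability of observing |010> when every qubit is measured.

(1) |111> carries amplitude sqrt(6)*exp(-9*I*pi/16)/16 + sqrt(6)*I*exp(-9*I*pi/16)/16 - sqrt(2)*I*exp(-9*I*pi/16)/16 + sqrt(2)*I*exp(-11*I*pi/48)/16 - sqrt(6)*exp(-11*I*pi/48)/16 + sqrt(6)*I*exp(-11*I*pi/48)/16 - 3*sqrt(2)*exp(-11*I*pi/48)/16 - 3*sqrt(2)*exp(-9*I*pi/16)/16 in the final state. Key observation: steps 1-2 multiply out to the identity, so the circuit reduces to the remaining gates.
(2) Outcome |010> occurs with probability 3/16.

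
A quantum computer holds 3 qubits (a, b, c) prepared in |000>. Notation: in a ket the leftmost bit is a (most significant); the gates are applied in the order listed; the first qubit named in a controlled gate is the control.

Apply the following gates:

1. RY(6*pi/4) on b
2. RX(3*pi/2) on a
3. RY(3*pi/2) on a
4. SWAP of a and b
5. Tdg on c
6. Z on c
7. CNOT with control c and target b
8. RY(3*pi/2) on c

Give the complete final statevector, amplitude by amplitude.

The final amplitudes are 1/4 + I/4 on |000>, -1/4 - I/4 on |001>, -1/4 + I/4 on |010>, 1/4 - I/4 on |011>, -1/4 - I/4 on |100>, 1/4 + I/4 on |101>, 1/4 - I/4 on |110>, -1/4 + I/4 on |111>.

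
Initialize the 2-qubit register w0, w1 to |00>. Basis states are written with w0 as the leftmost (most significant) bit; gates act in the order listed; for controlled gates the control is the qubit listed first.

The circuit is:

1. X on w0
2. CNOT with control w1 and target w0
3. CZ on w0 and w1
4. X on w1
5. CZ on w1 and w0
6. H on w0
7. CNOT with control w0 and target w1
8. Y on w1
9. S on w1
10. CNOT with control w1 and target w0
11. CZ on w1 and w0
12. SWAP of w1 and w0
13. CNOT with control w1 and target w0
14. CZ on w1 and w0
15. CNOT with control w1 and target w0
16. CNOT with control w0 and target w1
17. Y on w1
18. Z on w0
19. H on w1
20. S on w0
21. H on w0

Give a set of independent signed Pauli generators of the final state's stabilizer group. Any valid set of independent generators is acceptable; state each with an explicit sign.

One valid set of independent stabilizer generators is -XX, -ZZ (any independent generating set of the same group is equally correct).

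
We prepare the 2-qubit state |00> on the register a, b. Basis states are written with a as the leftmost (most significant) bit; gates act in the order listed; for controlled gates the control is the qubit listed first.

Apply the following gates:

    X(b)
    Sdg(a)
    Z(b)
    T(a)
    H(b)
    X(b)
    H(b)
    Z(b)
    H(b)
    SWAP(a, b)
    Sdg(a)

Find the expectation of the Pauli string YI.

The expectation value of YI is 1.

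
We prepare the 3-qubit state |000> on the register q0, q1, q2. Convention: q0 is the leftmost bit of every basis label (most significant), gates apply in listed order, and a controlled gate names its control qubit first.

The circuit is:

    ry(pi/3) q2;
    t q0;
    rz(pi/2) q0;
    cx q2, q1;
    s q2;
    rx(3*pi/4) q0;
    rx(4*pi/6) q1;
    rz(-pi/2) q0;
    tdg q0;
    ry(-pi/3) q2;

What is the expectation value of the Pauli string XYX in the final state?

The observable XYX averages to -3/8 + sqrt(3)/16.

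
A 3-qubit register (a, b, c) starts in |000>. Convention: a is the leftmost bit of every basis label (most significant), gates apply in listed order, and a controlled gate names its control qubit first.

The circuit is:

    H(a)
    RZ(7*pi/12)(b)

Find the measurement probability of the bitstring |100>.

Outcome |100> occurs with probability 1/2.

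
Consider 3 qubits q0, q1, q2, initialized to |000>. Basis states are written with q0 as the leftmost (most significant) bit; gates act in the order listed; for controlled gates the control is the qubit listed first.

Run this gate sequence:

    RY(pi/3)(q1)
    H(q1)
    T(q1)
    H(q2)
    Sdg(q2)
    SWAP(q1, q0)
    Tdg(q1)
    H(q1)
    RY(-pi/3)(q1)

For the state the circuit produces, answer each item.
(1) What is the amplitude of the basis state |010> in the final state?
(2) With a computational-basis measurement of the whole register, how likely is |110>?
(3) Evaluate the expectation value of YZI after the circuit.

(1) The final state's coefficient on |010> equals sqrt(2)/8.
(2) The probability of measuring |110> is 7/32 - sqrt(3)/8.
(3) In the final state, YZI has expectation sqrt(6)/8.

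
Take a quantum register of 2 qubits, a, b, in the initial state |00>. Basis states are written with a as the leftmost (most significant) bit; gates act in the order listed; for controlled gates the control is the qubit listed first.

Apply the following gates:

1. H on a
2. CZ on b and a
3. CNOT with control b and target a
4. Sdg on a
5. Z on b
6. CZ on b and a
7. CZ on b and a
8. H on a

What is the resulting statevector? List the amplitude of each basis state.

The resulting statevector has amplitude 1/2 - I/2 on |00>, 0 on |01>, 1/2 + I/2 on |10>, 0 on |11>.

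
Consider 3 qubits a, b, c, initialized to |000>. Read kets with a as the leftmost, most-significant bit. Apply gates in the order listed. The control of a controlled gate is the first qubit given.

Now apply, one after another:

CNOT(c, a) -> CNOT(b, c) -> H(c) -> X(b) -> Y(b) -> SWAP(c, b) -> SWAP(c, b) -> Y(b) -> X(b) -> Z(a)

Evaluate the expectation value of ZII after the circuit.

The expectation value of ZII is 1. Key observation: the block from step 4 through step 9 cancels to the identity and can be dropped.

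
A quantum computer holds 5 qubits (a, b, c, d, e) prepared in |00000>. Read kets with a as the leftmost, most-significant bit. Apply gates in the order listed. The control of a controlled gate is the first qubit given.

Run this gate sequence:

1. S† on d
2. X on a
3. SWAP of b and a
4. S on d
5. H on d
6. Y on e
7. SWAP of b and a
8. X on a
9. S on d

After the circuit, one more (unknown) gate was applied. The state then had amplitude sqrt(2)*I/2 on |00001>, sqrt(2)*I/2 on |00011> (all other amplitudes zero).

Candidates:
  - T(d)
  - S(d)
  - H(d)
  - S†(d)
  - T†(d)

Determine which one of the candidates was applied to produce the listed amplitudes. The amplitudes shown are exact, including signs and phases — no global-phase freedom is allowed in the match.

It was S†(d) that produced the state shown.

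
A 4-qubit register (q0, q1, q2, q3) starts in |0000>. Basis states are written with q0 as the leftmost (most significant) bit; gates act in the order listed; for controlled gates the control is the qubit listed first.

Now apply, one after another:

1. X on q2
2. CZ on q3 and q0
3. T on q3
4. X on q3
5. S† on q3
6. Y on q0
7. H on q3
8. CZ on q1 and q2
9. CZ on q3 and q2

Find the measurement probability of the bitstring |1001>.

Outcome |1001> occurs with probability 0.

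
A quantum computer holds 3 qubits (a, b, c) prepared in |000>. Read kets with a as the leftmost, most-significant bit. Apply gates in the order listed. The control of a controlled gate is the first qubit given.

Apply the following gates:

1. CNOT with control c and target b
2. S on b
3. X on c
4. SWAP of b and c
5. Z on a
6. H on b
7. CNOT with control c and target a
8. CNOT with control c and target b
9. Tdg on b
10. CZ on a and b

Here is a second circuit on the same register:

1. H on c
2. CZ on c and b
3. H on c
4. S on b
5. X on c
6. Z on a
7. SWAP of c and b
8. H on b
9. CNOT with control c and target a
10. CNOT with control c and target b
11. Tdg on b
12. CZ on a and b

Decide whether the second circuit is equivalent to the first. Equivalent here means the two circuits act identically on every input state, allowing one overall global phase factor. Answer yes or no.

No — the two circuits implement different unitaries, even allowing a global phase.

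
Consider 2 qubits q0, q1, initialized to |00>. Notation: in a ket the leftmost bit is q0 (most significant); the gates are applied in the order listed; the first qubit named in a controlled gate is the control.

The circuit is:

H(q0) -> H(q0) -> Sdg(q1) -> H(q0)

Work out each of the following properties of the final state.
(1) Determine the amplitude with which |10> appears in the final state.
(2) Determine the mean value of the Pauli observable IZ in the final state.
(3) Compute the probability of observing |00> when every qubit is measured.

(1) |10> carries amplitude sqrt(2)/2 in the final state. Key observation: the block from step 1 through step 2 cancels to the identity and can be dropped.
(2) The observable IZ averages to 1.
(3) A full measurement returns |00> with probability 1/2.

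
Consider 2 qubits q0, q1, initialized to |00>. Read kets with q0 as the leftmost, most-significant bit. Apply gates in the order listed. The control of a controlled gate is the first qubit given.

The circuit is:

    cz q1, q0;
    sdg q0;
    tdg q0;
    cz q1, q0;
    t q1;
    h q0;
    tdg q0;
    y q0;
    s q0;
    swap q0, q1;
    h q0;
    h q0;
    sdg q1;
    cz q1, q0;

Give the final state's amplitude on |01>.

The final state's coefficient on |01> equals sqrt(2)*I/2. Key observation: gates 11-12 undo each other exactly, leaving only the rest of the circuit to track.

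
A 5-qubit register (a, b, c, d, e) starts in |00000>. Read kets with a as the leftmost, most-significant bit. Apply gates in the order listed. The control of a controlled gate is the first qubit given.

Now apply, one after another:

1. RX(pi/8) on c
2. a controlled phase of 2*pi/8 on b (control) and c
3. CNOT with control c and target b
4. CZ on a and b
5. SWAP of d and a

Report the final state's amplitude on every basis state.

After the circuit, the state carries amplitude cos(pi/16) on |00000>, -I*sin(pi/16) on |01100>, and 0 on every other basis state.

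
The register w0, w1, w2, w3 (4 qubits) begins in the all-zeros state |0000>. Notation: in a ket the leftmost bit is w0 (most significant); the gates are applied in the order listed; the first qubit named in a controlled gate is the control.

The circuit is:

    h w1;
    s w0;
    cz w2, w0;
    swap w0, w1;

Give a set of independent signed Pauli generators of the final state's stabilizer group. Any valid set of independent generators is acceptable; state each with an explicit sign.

The final state is stabilized by the group generated by +XIII, +IZII, +IIZI, +IIIZ; other independent generating sets are equally valid.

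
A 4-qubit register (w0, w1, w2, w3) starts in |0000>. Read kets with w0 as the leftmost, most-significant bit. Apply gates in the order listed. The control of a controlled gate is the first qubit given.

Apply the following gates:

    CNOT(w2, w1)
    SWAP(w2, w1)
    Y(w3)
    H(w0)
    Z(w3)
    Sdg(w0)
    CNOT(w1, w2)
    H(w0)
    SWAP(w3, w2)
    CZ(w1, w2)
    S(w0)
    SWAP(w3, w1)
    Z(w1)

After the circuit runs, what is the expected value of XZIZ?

The expectation value of XZIZ is -1.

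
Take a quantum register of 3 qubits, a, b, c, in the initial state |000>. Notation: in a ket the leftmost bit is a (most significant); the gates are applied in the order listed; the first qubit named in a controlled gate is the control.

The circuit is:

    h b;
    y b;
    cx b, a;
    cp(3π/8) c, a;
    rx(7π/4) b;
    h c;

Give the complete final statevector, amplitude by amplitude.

The final amplitudes are I*sqrt(sqrt(2) + 2)/4 on |000>, I*sqrt(sqrt(2) + 2)/4 on |001>, -sqrt(2 - sqrt(2))/4 on |010>, -sqrt(2 - sqrt(2))/4 on |011>, sqrt(2 - sqrt(2))/4 on |100>, sqrt(2 - sqrt(2))/4 on |101>, -I*sqrt(sqrt(2) + 2)/4 on |110>, -I*sqrt(sqrt(2) + 2)/4 on |111>.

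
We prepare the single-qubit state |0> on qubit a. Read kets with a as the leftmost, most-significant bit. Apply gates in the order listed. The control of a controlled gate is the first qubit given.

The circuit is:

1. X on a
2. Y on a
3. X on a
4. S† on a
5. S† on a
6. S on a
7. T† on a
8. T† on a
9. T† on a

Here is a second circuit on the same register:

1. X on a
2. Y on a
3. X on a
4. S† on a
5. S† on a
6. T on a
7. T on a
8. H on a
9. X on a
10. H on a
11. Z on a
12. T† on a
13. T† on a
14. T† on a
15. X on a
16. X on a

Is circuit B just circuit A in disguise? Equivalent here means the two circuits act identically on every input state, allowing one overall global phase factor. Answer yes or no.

Yes: on every input state the two circuits agree up to one overall phase factor.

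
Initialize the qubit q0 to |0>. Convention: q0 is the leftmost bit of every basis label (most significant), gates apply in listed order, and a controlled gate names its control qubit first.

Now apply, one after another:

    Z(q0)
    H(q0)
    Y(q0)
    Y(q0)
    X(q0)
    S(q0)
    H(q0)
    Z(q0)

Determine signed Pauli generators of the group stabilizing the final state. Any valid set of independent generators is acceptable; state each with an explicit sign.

One valid set of independent stabilizer generators is +Y (any independent generating set of the same group is equally correct).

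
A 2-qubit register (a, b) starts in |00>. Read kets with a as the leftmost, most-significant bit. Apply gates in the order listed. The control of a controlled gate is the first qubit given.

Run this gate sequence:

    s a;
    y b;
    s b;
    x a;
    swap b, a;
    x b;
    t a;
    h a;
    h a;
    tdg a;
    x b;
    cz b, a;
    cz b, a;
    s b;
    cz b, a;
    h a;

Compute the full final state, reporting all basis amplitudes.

After the circuit, the state carries amplitude 0 on |00>, sqrt(2)*I/2 on |01>, 0 on |10>, -sqrt(2)*I/2 on |11>. Key observation: gates 6-11 undo each other exactly, leaving only the rest of the circuit to track.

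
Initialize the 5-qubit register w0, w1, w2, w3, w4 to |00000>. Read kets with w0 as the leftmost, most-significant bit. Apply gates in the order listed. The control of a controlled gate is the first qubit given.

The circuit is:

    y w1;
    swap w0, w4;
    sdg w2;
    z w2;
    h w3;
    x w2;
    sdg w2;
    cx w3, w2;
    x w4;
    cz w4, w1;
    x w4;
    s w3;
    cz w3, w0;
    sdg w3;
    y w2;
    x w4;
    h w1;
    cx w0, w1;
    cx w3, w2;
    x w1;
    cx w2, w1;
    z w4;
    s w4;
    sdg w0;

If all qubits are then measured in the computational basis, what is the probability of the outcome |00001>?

Outcome |00001> occurs with probability 1/4.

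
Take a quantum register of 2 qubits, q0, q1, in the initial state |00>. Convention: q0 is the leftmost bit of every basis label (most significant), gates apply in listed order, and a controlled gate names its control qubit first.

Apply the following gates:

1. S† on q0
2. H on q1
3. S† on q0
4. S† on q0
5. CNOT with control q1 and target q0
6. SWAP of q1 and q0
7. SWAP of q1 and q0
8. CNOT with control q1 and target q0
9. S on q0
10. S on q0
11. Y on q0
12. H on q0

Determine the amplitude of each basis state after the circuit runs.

The resulting statevector has amplitude I/2 on |00>, I/2 on |01>, -I/2 on |10>, -I/2 on |11>. Key observation: gates 3-10 undo each other exactly, leaving only the rest of the circuit to track.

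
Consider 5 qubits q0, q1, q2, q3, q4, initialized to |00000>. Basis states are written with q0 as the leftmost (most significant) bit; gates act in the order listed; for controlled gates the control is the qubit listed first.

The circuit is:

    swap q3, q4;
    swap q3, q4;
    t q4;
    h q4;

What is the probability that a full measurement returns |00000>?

Outcome |00000> occurs with probability 1/2.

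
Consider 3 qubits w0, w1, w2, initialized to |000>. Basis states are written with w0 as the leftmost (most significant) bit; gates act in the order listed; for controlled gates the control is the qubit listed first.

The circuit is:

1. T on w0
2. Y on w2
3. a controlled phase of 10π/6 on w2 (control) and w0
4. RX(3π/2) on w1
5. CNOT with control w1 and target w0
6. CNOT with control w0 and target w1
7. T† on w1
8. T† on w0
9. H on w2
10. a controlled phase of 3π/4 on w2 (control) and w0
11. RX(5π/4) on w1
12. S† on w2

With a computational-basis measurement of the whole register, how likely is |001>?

Outcome |001> occurs with probability 1/8 - sqrt(2)/16.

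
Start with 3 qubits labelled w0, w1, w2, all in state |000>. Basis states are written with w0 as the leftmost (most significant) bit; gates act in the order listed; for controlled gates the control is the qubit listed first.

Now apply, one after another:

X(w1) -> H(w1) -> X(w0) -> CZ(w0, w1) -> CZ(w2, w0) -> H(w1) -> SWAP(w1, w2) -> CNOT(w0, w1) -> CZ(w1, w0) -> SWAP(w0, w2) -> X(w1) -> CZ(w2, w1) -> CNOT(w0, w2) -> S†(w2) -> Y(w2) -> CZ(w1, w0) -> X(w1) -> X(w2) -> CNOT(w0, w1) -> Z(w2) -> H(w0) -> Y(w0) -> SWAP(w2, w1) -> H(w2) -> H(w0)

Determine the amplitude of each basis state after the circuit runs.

The final amplitudes are sqrt(2)*I/2 on |110>, -sqrt(2)*I/2 on |111>, and 0 on every other basis state.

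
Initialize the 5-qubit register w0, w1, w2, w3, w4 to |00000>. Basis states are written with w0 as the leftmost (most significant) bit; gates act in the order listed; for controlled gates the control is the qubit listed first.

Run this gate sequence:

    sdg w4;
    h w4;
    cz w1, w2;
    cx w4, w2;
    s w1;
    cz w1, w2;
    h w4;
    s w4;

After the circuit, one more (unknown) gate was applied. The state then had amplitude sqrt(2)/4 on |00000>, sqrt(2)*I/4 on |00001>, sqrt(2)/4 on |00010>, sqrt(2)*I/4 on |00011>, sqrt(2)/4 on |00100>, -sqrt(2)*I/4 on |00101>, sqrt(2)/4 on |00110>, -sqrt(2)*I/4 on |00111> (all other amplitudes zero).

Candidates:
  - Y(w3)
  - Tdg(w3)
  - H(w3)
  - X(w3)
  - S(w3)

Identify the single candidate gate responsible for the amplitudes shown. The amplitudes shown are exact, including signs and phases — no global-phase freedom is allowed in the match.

The unique candidate consistent with the amplitudes is H(w3).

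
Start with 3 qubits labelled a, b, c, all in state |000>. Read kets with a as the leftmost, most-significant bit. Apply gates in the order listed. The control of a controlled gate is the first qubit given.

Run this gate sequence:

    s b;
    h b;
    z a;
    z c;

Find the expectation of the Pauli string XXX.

The observable XXX averages to 0.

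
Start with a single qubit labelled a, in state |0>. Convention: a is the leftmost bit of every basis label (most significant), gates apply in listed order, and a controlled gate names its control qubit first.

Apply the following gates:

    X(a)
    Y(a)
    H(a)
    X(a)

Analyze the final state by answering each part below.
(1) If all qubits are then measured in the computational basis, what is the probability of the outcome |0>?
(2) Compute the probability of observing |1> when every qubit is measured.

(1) A full measurement returns |0> with probability 1/2.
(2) The probability of measuring |1> is 1/2.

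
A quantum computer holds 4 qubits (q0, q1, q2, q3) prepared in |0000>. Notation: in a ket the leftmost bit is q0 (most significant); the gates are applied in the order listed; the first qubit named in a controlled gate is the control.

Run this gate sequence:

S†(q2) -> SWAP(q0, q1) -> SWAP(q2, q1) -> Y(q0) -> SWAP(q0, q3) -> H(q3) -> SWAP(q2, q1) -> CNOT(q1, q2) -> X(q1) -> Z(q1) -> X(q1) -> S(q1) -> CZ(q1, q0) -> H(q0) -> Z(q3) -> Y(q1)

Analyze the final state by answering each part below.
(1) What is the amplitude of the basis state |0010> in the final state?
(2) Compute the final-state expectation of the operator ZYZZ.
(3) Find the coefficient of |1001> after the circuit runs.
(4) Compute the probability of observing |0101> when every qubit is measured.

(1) |0010> carries amplitude 0 in the final state.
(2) In the final state, ZYZZ has expectation 0.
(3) |1001> carries amplitude 0 in the final state.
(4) A full measurement returns |0101> with probability 1/4.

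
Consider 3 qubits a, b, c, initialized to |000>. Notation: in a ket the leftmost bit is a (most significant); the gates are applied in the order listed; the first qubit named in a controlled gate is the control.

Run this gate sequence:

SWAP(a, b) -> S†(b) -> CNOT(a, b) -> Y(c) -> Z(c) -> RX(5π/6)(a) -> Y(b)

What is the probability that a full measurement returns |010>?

The probability of measuring |010> is 0.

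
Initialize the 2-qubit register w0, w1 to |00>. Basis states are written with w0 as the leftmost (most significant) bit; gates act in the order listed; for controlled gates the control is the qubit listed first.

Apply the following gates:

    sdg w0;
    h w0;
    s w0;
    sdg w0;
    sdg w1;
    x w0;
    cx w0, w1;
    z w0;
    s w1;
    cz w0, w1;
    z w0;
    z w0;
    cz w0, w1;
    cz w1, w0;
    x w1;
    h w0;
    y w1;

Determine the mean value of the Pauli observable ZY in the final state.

The observable ZY averages to -1.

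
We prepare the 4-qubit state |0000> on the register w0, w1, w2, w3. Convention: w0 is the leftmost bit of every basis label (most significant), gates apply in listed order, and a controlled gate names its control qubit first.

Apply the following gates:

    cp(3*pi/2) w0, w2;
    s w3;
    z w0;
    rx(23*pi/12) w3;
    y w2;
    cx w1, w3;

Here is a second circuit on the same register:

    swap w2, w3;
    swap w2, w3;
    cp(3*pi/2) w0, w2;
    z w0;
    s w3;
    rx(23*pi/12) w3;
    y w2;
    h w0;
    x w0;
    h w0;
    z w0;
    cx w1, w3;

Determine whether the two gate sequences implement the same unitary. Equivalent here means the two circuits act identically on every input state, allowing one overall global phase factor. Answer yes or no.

Yes: on every input state the two circuits agree up to one overall phase factor.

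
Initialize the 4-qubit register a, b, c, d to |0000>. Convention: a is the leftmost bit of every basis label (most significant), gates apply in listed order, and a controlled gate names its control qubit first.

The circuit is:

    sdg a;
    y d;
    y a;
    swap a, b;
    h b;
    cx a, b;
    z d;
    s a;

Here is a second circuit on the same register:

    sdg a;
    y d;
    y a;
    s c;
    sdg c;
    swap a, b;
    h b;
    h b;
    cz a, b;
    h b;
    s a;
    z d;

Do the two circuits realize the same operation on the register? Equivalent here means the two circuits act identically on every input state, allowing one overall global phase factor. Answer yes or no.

Yes — the two circuits implement the same unitary up to a global phase.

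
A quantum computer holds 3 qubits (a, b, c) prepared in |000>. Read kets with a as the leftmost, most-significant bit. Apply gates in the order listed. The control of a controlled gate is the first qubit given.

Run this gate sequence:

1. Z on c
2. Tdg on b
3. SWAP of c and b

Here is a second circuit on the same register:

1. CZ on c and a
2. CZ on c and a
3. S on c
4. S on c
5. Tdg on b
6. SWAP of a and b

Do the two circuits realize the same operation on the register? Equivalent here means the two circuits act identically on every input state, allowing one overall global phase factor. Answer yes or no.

No — the two circuits implement different unitaries, even allowing a global phase.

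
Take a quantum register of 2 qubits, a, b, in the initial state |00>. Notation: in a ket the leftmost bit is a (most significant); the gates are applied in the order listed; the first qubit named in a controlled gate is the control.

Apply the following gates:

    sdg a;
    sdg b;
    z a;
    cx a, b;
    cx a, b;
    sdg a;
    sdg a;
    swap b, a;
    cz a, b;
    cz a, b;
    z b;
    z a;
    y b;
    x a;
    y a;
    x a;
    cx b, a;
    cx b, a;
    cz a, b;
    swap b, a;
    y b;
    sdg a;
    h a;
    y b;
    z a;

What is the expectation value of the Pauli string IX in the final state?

The observable IX averages to 0.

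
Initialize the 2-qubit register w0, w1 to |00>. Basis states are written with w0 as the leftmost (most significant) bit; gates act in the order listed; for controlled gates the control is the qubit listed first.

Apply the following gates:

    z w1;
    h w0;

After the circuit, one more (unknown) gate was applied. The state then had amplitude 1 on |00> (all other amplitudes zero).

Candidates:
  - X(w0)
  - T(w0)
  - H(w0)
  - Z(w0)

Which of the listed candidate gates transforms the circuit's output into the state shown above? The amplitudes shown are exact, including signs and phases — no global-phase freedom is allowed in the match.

It was H(w0) that produced the state shown.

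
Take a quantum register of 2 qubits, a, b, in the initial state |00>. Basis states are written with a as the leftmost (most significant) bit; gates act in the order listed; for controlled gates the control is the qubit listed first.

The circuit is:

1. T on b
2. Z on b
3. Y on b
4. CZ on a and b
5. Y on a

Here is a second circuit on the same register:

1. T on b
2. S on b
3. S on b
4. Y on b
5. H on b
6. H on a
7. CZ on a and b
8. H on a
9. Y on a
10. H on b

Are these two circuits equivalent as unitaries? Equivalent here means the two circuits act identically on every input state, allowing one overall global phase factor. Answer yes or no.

No — the two circuits implement different unitaries, even allowing a global phase.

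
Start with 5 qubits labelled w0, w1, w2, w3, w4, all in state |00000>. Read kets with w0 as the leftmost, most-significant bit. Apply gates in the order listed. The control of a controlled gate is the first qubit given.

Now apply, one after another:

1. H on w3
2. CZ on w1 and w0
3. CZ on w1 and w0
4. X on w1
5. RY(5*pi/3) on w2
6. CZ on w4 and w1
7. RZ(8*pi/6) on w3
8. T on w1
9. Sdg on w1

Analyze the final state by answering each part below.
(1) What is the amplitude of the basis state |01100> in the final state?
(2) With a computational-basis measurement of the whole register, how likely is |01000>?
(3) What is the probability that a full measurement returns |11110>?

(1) The final state's coefficient on |01100> equals -sqrt(2)*exp(I*pi/12)/4. Key observation: gates 2-3 undo each other exactly, leaving only the rest of the circuit to track.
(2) A full measurement returns |01000> with probability 3/8.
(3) Outcome |11110> occurs with probability 0.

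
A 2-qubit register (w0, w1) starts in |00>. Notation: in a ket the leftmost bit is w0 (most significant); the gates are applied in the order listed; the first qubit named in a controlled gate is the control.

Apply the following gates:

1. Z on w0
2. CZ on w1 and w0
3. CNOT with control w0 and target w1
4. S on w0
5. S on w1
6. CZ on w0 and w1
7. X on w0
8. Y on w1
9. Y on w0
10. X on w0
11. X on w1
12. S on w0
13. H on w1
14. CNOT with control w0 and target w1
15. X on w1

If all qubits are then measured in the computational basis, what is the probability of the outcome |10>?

A full measurement returns |10> with probability 1/2.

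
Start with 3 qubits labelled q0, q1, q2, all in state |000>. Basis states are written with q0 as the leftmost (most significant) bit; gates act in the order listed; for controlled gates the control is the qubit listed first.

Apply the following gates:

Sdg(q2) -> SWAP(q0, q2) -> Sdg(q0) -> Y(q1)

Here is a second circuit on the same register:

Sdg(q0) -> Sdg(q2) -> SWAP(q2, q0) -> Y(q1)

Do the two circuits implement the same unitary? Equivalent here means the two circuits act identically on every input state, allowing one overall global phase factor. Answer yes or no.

No — the two circuits implement different unitaries, even allowing a global phase.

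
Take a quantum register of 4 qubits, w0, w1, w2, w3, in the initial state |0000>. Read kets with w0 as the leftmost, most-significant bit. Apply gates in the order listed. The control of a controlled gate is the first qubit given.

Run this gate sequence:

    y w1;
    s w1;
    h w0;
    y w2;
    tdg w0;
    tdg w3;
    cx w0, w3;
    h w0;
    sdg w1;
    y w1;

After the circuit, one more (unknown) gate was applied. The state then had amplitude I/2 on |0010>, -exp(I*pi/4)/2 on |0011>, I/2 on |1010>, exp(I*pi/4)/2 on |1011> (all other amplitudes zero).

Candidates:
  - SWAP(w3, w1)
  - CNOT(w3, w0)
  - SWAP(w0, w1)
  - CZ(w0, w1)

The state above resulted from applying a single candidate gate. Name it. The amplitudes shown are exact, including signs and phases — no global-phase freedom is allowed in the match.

It was CNOT(w3, w0) that produced the state shown.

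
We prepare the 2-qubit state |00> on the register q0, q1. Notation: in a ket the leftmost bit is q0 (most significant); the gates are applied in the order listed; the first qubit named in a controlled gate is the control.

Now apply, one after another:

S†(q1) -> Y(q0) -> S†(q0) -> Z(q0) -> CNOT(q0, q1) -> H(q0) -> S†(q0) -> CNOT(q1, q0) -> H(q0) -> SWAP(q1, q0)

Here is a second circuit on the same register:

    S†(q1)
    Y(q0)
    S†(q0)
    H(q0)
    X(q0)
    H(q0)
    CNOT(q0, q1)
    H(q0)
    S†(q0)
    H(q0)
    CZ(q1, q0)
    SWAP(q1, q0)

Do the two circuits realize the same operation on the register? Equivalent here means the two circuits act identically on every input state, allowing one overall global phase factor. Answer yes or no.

Yes: on every input state the two circuits agree up to one overall phase factor.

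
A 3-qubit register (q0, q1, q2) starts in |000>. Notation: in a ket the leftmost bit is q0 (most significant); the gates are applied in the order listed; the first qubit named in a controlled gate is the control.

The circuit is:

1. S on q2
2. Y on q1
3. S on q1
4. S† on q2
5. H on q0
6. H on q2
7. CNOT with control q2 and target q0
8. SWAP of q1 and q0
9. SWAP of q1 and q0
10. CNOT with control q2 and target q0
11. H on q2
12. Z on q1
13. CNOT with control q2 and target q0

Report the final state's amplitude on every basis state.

After the circuit, the state carries amplitude sqrt(2)/2 on |010>, sqrt(2)/2 on |110>, and 0 on every other basis state. Key observation: the block from step 6 through step 11 cancels to the identity and can be dropped.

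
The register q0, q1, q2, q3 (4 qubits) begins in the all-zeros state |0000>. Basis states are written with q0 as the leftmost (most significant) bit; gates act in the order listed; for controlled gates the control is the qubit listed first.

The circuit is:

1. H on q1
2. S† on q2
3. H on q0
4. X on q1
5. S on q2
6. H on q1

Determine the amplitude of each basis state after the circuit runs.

The final amplitudes are sqrt(2)/2 on |0000>, sqrt(2)/2 on |1000>, and 0 on every other basis state.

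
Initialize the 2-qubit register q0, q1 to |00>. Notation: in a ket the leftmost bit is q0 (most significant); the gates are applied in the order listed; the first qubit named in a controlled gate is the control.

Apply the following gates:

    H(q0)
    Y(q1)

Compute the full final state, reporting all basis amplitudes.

After the circuit, the state carries amplitude 0 on |00>, sqrt(2)*I/2 on |01>, 0 on |10>, sqrt(2)*I/2 on |11>.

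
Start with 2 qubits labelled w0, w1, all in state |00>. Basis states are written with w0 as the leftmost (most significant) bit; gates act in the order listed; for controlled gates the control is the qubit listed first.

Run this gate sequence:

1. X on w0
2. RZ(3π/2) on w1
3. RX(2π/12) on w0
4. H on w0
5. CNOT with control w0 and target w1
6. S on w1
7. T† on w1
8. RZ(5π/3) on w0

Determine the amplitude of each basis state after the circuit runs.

After the circuit, the state carries amplitude -sqrt(3)*exp(11*I*pi/12)/4 + exp(11*I*pi/12)/4 + exp(5*I*pi/12)/4 + sqrt(3)*exp(5*I*pi/12)/4 on |00>, 0 on |01>, 0 on |10>, -sqrt(3)*exp(I*pi/3)/4 - exp(I*pi/3)/4 - sqrt(3)*exp(5*I*pi/6)/4 + exp(5*I*pi/6)/4 on |11>.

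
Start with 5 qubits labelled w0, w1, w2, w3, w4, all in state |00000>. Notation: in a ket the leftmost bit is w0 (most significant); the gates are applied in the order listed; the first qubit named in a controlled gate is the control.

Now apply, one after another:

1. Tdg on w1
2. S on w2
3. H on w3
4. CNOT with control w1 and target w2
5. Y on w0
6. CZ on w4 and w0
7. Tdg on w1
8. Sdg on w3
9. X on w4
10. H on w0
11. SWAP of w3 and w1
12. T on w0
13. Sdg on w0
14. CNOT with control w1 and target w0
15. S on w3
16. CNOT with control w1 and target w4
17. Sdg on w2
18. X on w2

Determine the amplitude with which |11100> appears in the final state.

|11100> carries amplitude 1/2 in the final state.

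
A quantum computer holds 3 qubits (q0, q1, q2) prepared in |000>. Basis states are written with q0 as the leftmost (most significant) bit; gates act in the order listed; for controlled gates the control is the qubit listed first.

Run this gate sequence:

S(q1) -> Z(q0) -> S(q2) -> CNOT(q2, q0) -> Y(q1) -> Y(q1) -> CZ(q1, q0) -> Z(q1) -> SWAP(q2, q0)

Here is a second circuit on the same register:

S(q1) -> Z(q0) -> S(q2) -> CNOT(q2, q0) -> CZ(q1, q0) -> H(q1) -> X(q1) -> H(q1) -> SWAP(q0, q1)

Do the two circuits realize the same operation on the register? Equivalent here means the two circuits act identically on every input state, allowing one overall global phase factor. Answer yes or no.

No: there is an input state on which the two circuits produce genuinely different outputs (not merely differing by a phase).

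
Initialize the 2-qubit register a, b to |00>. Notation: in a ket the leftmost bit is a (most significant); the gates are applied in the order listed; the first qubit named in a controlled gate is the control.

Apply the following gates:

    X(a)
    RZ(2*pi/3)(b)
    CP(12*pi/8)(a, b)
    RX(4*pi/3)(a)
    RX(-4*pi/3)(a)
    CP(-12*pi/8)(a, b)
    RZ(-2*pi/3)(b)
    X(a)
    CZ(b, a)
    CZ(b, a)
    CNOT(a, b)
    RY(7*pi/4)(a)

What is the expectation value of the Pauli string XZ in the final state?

The expectation value of XZ is -sqrt(2)/2.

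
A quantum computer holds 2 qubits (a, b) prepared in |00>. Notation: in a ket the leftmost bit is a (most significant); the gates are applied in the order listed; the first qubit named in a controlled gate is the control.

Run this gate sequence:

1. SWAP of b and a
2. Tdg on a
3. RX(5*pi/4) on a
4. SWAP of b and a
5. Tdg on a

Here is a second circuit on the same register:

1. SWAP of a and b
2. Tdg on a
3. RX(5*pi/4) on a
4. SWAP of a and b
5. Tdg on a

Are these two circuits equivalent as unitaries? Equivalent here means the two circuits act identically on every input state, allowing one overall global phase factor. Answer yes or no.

Yes: on every input state the two circuits agree up to one overall phase factor.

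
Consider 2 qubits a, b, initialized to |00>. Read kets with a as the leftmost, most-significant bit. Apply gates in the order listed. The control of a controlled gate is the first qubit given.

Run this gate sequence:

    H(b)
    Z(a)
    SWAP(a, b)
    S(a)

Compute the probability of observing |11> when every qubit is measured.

A full measurement returns |11> with probability 0.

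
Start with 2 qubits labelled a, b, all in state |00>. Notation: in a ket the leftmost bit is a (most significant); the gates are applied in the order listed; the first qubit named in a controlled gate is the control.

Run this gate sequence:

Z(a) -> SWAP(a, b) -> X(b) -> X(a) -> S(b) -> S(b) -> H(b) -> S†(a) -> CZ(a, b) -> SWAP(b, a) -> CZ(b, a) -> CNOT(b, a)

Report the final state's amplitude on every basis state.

The final amplitudes are 0 on |00>, -sqrt(2)*I/2 on |01>, 0 on |10>, sqrt(2)*I/2 on |11>.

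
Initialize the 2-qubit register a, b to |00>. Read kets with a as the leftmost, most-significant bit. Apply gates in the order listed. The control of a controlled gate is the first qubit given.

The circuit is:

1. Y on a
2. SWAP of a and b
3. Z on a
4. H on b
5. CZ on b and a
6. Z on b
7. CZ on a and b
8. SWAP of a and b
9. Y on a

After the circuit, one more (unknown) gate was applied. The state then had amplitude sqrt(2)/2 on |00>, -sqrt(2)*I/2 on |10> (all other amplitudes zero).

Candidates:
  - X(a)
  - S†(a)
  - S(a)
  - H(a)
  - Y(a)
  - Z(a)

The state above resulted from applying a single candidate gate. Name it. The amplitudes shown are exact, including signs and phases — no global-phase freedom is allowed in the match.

It was S(a) that produced the state shown.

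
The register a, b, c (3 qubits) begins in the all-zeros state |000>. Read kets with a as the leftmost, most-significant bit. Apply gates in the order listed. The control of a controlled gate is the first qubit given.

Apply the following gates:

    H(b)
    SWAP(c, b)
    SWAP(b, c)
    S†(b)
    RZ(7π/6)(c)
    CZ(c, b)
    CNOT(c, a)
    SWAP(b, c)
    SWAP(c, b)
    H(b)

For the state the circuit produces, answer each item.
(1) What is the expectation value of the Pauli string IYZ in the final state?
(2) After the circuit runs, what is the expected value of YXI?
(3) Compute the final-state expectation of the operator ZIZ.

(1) The observable IYZ averages to 1.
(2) The expectation value of YXI is 0.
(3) The observable ZIZ averages to 1.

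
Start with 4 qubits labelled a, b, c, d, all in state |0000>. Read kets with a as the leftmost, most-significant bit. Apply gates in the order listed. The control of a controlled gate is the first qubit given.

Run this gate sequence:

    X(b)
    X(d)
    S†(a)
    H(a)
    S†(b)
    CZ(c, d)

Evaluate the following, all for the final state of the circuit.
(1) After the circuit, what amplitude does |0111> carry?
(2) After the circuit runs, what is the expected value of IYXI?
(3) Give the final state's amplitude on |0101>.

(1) |0111> carries amplitude 0 in the final state.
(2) The expectation value of IYXI is 0.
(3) The final state's coefficient on |0101> equals -sqrt(2)*I/2.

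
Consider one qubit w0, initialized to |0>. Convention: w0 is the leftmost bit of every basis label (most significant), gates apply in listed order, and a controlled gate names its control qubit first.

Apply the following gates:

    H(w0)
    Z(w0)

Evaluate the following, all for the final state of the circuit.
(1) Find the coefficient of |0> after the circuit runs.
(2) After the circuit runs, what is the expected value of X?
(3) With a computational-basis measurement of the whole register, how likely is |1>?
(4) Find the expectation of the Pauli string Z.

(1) The final state's coefficient on |0> equals sqrt(2)/2.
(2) The observable X averages to -1.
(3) The probability of measuring |1> is 1/2.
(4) The observable Z averages to 0.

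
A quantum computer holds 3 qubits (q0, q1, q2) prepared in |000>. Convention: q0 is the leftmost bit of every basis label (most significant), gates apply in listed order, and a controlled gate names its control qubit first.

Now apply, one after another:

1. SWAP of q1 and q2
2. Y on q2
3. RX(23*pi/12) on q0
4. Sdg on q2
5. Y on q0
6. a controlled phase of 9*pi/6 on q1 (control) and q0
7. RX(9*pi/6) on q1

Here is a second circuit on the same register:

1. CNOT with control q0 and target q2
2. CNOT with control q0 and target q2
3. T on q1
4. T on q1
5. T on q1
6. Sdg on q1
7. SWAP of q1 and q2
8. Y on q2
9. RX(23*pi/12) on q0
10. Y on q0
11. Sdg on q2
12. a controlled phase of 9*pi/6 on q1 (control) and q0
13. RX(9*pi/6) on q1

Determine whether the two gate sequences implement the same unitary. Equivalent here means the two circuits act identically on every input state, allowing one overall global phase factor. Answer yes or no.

No: there is an input state on which the two circuits produce genuinely different outputs (not merely differing by a phase).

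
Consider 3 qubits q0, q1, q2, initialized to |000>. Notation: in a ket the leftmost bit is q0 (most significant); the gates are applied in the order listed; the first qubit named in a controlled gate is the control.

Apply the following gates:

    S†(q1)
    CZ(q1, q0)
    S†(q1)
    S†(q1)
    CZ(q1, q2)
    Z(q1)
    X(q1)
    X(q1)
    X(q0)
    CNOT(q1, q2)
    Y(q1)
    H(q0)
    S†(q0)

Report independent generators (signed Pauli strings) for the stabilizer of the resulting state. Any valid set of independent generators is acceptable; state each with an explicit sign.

One valid set of independent stabilizer generators is +YII, -IZI, +IIZ (any independent generating set of the same group is equally correct).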